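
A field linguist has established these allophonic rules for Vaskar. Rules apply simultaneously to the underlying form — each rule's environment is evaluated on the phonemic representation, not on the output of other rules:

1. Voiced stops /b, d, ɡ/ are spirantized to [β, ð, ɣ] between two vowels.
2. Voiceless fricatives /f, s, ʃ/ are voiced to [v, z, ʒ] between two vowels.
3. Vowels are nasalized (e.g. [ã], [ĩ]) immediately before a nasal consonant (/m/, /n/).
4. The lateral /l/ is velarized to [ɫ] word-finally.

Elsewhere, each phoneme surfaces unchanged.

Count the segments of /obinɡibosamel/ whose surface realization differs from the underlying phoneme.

6

Segments that undergo a rule: /b/ → [β] (rule 1); /i/ → [ĩ] (rule 3); /b/ → [β] (rule 1); /s/ → [z] (rule 2); /a/ → [ã] (rule 3); /l/ → [ɫ] (rule 4).
All other segments surface unchanged.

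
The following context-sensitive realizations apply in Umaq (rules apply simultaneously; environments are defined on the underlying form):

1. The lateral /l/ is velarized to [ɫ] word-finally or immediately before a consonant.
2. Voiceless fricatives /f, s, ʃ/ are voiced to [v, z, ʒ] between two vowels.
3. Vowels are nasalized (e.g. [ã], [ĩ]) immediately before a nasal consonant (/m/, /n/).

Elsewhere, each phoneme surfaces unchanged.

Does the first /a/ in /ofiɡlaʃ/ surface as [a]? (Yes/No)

/a/ — between /l/ and /ʃ/; rule 3 does not apply here → [a].
The actual realization is [a], which matches [a].

Yes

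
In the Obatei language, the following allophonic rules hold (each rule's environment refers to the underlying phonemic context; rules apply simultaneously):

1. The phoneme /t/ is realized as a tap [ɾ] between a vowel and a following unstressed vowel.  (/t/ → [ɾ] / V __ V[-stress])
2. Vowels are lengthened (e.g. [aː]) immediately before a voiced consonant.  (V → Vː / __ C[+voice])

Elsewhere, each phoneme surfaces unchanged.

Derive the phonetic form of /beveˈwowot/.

[beːveːˈwoːwot]

/b/ — not in any rule's target class → [b].
/e/ (between /b/ and /v/): before a voiced consonant, so rule 2 applies → [eː].
/v/ (between /e/ and /e/) is unaffected → [v].
/e/ (between /v/ and /w/): before a voiced consonant, so rule 2 applies → [eː].
/w/ (between /e/ and /o/): no rule targets it → [w].
/o/ (between /w/ and /w/): before a voiced consonant, so rule 2 applies → [oː].
/w/ stays [w].
/o/ (between /w/ and /t/): rule 2 targets it, but not before a voiced consonant → unchanged [o].
/t/ (word-final) is in the target of rule 1 but the environment (between a vowel and a following unstressed vowel) is not met → [t].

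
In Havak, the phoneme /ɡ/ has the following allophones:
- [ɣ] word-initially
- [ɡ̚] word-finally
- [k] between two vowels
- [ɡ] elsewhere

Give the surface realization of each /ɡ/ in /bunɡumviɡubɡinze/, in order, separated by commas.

Occurrence 1 (position 4): no conditioning environment matches → elsewhere allophone [ɡ].
Occurrence 2 (position 9): between two vowels → [k].
Occurrence 3 (position 12): no conditioning environment matches → elsewhere allophone [ɡ].

[ɡ], [k], [ɡ]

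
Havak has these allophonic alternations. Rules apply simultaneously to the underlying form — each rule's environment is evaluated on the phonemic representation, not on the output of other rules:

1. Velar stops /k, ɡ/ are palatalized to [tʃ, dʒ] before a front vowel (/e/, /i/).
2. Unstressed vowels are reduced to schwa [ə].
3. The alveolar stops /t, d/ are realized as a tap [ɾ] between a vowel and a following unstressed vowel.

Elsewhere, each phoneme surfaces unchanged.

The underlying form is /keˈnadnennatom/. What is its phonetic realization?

[tʃəˈnadnənnəɾəm]

/k/ (word-initial) occurs before a front vowel → [tʃ] by rule 1.
/e/ — between /k/ and /n/, in an unstressed syllable — surfaces as [ə] (rule 2).
/n/ (between /e/ and /a/): no rule targets it → [n].
/a/ — between /n/ and /d/; rule 2 does not apply here → [a].
/d/ — between /a/ and /n/; rule 3 does not apply here → [d].
/n/ stays [n].
Rule 2 applies to /e/ (between /n/ and /n/: in an unstressed syllable) → [ə].
/n/ — not in any rule's target class → [n].
/n/ — not in any rule's target class → [n].
/a/ (between /n/ and /t/): in an unstressed syllable, so rule 2 applies → [ə].
/t/ meets the environment for rule 3 (between a vowel and a following unstressed vowel) → [ɾ].
/o/ (between /t/ and /m/): in an unstressed syllable, so rule 2 applies → [ə].
/m/ — not in any rule's target class → [m].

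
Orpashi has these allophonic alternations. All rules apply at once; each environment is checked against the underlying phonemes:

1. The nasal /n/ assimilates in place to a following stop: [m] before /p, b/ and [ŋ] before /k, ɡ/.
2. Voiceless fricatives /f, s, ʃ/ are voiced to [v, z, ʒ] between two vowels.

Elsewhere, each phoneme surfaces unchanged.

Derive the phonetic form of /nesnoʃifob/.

/n/ (word-initial): rule 1 targets it, but not before a labial or velar stop → unchanged [n].
/e/ — not in any rule's target class → [e].
/s/ (between /e/ and /n/): rule 2 targets it, but not between two vowels → unchanged [s].
/n/ (between /s/ and /o/) is in the target of rule 1 but the environment (before a labial or velar stop) is not met → [n].
/o/ stays [o].
/ʃ/ (between /o/ and /i/): between two vowels, so rule 2 applies → [ʒ].
/i/ (between /ʃ/ and /f/): no rule targets it → [i].
/f/ — between /i/ and /o/, between two vowels — surfaces as [v] (rule 2).
/o/ stays [o].
/b/ (word-final): no rule targets it → [b].

[nesnoʒivob]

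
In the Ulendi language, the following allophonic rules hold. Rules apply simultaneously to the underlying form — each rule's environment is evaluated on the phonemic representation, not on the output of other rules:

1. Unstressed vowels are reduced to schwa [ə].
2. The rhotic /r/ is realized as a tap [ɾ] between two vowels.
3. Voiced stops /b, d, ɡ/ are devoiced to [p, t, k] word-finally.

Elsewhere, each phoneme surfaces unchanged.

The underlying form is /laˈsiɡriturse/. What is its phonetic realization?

/a/ meets the environment for rule 1 (in an unstressed syllable) → [ə].
/i/ — between /s/ and /ɡ/; rule 1 does not apply here → [i].
/ɡ/ — between /i/ and /r/; rule 3 does not apply here → [ɡ].
/r/ — between /ɡ/ and /i/; rule 2 does not apply here → [r].
/i/ (between /r/ and /t/): in an unstressed syllable, so rule 1 applies → [ə].
/u/ — between /t/ and /r/, in an unstressed syllable — surfaces as [ə] (rule 1).
/r/ (between /u/ and /s/) fails the environment for rule 2, so it stays [r].
/e/ (word-final) occurs in an unstressed syllable → [ə] by rule 1.

[ləˈsiɡrətərsə]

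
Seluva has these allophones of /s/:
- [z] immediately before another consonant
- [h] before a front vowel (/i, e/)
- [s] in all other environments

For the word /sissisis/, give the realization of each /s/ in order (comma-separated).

Occurrence 1 (position 1): before a front vowel (/i, e/) → [h].
Occurrence 2 (position 3): immediately before another consonant → [z].
Occurrence 3 (position 4): before a front vowel (/i, e/) → [h].
Occurrence 4 (position 6): before a front vowel (/i, e/) → [h].
Occurrence 5 (position 8): no conditioning environment matches → elsewhere allophone [s].

[h], [z], [h], [h], [s]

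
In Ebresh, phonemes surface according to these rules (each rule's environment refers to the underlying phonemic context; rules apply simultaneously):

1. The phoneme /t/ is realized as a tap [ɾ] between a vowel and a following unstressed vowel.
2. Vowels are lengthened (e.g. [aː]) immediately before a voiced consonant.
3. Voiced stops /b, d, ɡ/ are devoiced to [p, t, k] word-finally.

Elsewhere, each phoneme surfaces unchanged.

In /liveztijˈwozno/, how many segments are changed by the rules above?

4

Segments that undergo a rule: /i/ → [iː] (rule 2); /e/ → [eː] (rule 2); /i/ → [iː] (rule 2); /o/ → [oː] (rule 2).
All other segments surface unchanged.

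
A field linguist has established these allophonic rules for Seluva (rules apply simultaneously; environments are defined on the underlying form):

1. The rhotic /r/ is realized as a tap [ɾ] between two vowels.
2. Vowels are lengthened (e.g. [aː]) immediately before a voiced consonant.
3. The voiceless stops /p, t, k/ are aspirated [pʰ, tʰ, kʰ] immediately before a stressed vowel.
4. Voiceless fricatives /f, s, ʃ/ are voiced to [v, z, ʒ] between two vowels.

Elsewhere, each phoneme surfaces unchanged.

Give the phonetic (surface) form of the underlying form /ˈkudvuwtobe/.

/k/ meets the environment for rule 3 (immediately before a stressed vowel) → [kʰ].
Rule 2 applies to /u/ (between /k/ and /d/: before a voiced consonant) → [uː].
/d/ (between /u/ and /v/) is unaffected → [d].
/v/ (between /d/ and /u/): no rule targets it → [v].
/u/ — between /v/ and /w/, before a voiced consonant — surfaces as [uː] (rule 2).
/w/ (between /u/ and /t/) is unaffected → [w].
/t/ (between /w/ and /o/) fails the environment for rule 3, so it stays [t].
Rule 2 applies to /o/ (between /t/ and /b/: before a voiced consonant) → [oː].
/b/ (between /o/ and /e/): no rule targets it → [b].
/e/ (word-final) is in the target of rule 2 but the environment (before a voiced consonant) is not met → [e].

[ˈkʰuːdvuːwtoːbe]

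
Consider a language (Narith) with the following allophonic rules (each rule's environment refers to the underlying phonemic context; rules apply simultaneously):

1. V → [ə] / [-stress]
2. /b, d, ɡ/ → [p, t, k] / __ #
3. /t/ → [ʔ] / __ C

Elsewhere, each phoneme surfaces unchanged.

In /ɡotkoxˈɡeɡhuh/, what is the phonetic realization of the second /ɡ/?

[ɡ]

/ɡ/ — between /x/ and /e/; rule 2 does not apply here → [ɡ].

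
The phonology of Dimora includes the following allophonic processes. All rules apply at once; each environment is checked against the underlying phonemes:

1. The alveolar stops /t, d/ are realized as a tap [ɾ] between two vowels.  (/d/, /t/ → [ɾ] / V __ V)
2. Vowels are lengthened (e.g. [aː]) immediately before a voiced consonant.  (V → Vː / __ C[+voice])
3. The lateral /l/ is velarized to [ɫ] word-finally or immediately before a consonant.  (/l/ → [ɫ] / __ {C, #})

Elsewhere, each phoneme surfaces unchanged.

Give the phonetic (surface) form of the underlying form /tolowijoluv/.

/t/ (word-initial): rule 1 targets it, but not between two vowels → unchanged [t].
/o/ — between /t/ and /l/, before a voiced consonant — surfaces as [oː] (rule 2).
/l/ (between /o/ and /o/): rule 3 targets it, but not word-finally or immediately before a consonant → unchanged [l].
/o/ (between /l/ and /w/) occurs before a voiced consonant → [oː] by rule 2.
/w/ (between /o/ and /i/) is unaffected → [w].
/i/ (between /w/ and /j/) occurs before a voiced consonant → [iː] by rule 2.
/j/ (between /i/ and /o/) is unaffected → [j].
Rule 2 applies to /o/ (between /j/ and /l/: before a voiced consonant) → [oː].
/l/ (between /o/ and /u/) fails the environment for rule 3, so it stays [l].
/u/ — between /l/ and /v/, before a voiced consonant — surfaces as [uː] (rule 2).
/v/ — not in any rule's target class → [v].

[toːloːwiːjoːluːv]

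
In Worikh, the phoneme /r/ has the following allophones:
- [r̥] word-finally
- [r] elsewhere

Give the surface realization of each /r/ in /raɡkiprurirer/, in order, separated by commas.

[r], [r], [r], [r], [r̥]

Occurrence 1 (position 1): no conditioning environment matches → elsewhere allophone [r].
Occurrence 2 (position 7): no conditioning environment matches → elsewhere allophone [r].
Occurrence 3 (position 9): no conditioning environment matches → elsewhere allophone [r].
Occurrence 4 (position 11): no conditioning environment matches → elsewhere allophone [r].
Occurrence 5 (position 13): word-finally → [r̥].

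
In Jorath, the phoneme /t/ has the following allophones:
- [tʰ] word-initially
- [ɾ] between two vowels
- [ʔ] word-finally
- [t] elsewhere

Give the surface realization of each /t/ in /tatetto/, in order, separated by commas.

Occurrence 1 (position 1): word-initially → [tʰ].
Occurrence 2 (position 3): between two vowels → [ɾ].
Occurrence 3 (position 5): no conditioning environment matches → elsewhere allophone [t].
Occurrence 4 (position 6): no conditioning environment matches → elsewhere allophone [t].

[tʰ], [ɾ], [t], [t]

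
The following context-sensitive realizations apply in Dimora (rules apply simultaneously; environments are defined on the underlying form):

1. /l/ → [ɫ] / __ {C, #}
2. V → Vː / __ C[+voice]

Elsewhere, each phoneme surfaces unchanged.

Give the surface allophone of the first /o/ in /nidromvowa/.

[oː]

/o/ meets the environment for rule 2 (before a voiced consonant) → [oː].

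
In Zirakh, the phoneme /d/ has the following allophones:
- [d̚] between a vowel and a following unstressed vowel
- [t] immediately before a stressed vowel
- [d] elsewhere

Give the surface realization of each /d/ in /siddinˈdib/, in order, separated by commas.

[d], [d], [t]

Occurrence 1 (position 3): no conditioning environment matches → elsewhere allophone [d].
Occurrence 2 (position 4): no conditioning environment matches → elsewhere allophone [d].
Occurrence 3 (position 7): immediately before a stressed vowel → [t].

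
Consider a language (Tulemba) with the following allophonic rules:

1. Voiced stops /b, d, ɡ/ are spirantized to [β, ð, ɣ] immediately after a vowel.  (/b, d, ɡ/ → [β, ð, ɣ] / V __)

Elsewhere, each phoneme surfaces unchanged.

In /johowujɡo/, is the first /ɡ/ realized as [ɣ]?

No

/ɡ/ (between /j/ and /o/) fails the environment for rule 1, so it stays [ɡ].
The actual realization is [ɡ], not [ɣ].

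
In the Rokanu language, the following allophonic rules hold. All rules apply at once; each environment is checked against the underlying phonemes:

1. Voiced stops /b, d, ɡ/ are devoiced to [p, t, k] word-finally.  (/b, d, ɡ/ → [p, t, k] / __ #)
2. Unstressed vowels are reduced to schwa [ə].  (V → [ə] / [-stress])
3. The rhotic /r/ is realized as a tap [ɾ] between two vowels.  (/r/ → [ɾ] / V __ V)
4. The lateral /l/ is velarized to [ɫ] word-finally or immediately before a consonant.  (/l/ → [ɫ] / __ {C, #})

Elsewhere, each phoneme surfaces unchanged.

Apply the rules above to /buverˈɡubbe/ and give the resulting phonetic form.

[bəvərˈɡubbə]

/b/ (word-initial) is in the target of rule 1 but the environment (word-finally) is not met → [b].
/u/ (between /b/ and /v/) occurs in an unstressed syllable → [ə] by rule 2.
/e/ — between /v/ and /r/, in an unstressed syllable — surfaces as [ə] (rule 2).
/r/ (between /e/ and /ɡ/): rule 3 targets it, but not between two vowels → unchanged [r].
/ɡ/ (between /r/ and /u/): rule 1 targets it, but not word-finally → unchanged [ɡ].
/u/ — between /ɡ/ and /b/; rule 2 does not apply here → [u].
/b/ (between /u/ and /b/) is in the target of rule 1 but the environment (word-finally) is not met → [b].
/b/ (between /b/ and /e/) fails the environment for rule 1, so it stays [b].
Rule 2 applies to /e/ (word-final: in an unstressed syllable) → [ə].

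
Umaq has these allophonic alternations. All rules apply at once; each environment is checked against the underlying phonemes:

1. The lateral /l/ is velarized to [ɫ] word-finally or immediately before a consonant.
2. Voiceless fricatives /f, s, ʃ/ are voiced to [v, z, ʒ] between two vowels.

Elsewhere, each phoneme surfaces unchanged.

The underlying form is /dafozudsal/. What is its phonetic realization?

/d/ (word-initial): no rule targets it → [d].
/a/ (between /d/ and /f/): no rule targets it → [a].
Rule 2 applies to /f/ (between /a/ and /o/: between two vowels) → [v].
/o/ (between /f/ and /z/) is unaffected → [o].
/z/ stays [z].
/u/ (between /z/ and /d/): no rule targets it → [u].
/d/ (between /u/ and /s/) is unaffected → [d].
/s/ (between /d/ and /a/): rule 2 targets it, but not between two vowels → unchanged [s].
/a/ stays [a].
/l/ meets the environment for rule 1 (word-finally or immediately before a consonant) → [ɫ].

[davozudsaɫ]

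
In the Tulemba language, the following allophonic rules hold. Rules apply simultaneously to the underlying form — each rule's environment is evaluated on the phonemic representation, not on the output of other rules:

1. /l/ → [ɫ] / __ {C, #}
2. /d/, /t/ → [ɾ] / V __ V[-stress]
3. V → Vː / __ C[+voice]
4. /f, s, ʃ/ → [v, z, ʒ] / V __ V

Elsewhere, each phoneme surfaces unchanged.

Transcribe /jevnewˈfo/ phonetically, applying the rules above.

/j/ (word-initial): no rule targets it → [j].
/e/ (between /j/ and /v/) occurs before a voiced consonant → [eː] by rule 3.
/v/ stays [v].
/n/ (between /v/ and /e/) is unaffected → [n].
/e/ — between /n/ and /w/, before a voiced consonant — surfaces as [eː] (rule 3).
/w/ — not in any rule's target class → [w].
/f/ (between /w/ and /o/): rule 4 targets it, but not between two vowels → unchanged [f].
/o/ (word-final) is in the target of rule 3 but the environment (before a voiced consonant) is not met → [o].

[jeːvneːwˈfo]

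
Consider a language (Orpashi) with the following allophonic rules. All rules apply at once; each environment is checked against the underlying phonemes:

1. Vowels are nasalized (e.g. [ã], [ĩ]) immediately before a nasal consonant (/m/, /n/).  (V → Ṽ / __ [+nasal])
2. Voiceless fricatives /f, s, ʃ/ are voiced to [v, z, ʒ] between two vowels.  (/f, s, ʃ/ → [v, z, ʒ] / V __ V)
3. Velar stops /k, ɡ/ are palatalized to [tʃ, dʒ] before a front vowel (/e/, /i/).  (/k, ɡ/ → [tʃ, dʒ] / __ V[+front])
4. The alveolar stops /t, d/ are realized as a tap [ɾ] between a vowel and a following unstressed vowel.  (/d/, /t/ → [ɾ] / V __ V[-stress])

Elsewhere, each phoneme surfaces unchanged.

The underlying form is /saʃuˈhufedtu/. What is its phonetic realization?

[saʒuˈhuvedtu]

/s/ (word-initial) is in the target of rule 2 but the environment (between two vowels) is not met → [s].
/a/ (between /s/ and /ʃ/) is in the target of rule 1 but the environment (before a nasal consonant) is not met → [a].
/ʃ/ (between /a/ and /u/): between two vowels, so rule 2 applies → [ʒ].
/u/ (between /ʃ/ and /h/): rule 1 targets it, but not before a nasal consonant → unchanged [u].
/u/ (between /h/ and /f/) fails the environment for rule 1, so it stays [u].
/f/ meets the environment for rule 2 (between two vowels) → [v].
/e/ (between /f/ and /d/): rule 1 targets it, but not before a nasal consonant → unchanged [e].
/d/ — between /e/ and /t/; rule 4 does not apply here → [d].
/t/ — between /d/ and /u/; rule 4 does not apply here → [t].
/u/ (word-final): rule 1 targets it, but not before a nasal consonant → unchanged [u].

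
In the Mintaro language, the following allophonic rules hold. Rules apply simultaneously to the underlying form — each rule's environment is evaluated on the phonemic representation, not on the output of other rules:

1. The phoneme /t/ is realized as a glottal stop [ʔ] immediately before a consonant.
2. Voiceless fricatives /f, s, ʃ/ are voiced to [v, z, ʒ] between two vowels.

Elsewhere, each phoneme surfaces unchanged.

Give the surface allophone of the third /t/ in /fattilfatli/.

[ʔ]

/t/ meets the environment for rule 1 (immediately before a consonant) → [ʔ].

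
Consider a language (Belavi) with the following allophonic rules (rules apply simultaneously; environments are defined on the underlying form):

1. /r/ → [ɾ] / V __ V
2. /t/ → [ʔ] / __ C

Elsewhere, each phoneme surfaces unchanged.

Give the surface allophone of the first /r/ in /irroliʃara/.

[r]

/r/ — between /i/ and /r/; rule 1 does not apply here → [r].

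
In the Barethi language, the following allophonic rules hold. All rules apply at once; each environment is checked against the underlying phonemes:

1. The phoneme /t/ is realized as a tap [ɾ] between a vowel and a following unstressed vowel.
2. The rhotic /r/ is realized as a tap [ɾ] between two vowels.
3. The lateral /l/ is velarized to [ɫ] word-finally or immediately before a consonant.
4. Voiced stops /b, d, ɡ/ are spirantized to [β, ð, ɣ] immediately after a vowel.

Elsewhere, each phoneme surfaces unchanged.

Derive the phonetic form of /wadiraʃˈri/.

/w/ (word-initial) is unaffected → [w].
/a/ (between /w/ and /d/) is unaffected → [a].
Rule 4 applies to /d/ (between /a/ and /i/: immediately after a vowel) → [ð].
/i/ (between /d/ and /r/) is unaffected → [i].
/r/ meets the environment for rule 2 (between two vowels) → [ɾ].
/a/ (between /r/ and /ʃ/): no rule targets it → [a].
/ʃ/ (between /a/ and /r/): no rule targets it → [ʃ].
/r/ (between /ʃ/ and /i/): rule 2 targets it, but not between two vowels → unchanged [r].
/i/ (word-final) is unaffected → [i].

[waðiɾaʃˈri]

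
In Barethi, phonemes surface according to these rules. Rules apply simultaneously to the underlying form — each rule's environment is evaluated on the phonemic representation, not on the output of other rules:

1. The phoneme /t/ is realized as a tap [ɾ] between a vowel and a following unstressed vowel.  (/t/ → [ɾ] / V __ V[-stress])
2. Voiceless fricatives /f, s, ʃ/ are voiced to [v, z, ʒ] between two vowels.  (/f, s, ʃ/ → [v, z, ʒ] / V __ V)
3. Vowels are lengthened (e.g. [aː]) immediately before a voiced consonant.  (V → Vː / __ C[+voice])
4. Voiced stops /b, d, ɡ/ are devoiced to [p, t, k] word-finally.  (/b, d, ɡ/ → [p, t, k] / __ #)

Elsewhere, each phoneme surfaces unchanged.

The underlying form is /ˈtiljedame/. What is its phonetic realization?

/t/ — word-initial; rule 1 does not apply here → [t].
/i/ meets the environment for rule 3 (before a voiced consonant) → [iː].
/e/ meets the environment for rule 3 (before a voiced consonant) → [eː].
/d/ (between /e/ and /a/) fails the environment for rule 4, so it stays [d].
/a/ — between /d/ and /m/, before a voiced consonant — surfaces as [aː] (rule 3).
/e/ — word-final; rule 3 does not apply here → [e].

[ˈtiːljeːdaːme]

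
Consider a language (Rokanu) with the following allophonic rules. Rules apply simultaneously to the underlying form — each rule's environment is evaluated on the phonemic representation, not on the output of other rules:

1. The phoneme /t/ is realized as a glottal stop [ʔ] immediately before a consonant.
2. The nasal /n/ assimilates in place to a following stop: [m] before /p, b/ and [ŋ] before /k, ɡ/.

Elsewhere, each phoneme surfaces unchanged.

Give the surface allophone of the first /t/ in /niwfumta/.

/t/ — between /m/ and /a/; rule 1 does not apply here → [t].

[t]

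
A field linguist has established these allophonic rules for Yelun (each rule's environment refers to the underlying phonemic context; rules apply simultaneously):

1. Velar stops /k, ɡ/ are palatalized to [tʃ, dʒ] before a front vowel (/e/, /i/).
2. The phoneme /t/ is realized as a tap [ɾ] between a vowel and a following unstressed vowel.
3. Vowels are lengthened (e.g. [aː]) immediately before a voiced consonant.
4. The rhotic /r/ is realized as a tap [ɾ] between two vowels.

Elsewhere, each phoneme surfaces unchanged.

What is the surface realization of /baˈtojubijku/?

/a/ (between /b/ and /t/) is in the target of rule 3 but the environment (before a voiced consonant) is not met → [a].
/t/ — between /a/ and /o/; rule 2 does not apply here → [t].
/o/ meets the environment for rule 3 (before a voiced consonant) → [oː].
/u/ meets the environment for rule 3 (before a voiced consonant) → [uː].
/i/ meets the environment for rule 3 (before a voiced consonant) → [iː].
/k/ (between /j/ and /u/): rule 1 targets it, but not before a front vowel → unchanged [k].
/u/ (word-final) is in the target of rule 3 but the environment (before a voiced consonant) is not met → [u].

[baˈtoːjuːbiːjku]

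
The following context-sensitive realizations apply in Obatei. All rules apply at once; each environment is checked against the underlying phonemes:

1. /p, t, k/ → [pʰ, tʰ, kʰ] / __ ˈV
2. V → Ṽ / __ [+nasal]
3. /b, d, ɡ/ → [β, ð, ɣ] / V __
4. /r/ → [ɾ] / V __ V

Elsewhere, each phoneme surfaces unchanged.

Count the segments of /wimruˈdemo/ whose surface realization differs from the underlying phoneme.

Segments that undergo a rule: /i/ → [ĩ] (rule 2); /d/ → [ð] (rule 3); /e/ → [ẽ] (rule 2).
All other segments surface unchanged.

3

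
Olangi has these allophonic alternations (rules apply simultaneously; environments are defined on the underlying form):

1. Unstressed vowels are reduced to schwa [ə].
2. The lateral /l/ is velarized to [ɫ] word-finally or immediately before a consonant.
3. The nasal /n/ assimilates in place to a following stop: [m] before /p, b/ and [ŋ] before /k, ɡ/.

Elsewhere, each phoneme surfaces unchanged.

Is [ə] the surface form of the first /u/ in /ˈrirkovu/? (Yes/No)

Yes

/u/ (word-final) occurs in an unstressed syllable → [ə] by rule 1.
The actual realization is [ə], which matches [ə].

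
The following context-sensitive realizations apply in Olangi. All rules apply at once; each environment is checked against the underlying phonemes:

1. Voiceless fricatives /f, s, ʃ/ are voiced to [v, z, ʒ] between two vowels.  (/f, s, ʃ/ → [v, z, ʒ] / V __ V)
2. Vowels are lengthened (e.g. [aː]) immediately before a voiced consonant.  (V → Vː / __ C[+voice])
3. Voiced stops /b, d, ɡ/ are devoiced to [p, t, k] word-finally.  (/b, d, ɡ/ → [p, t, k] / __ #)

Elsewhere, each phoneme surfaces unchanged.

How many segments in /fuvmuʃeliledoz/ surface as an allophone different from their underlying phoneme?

6

Segments that undergo a rule: /u/ → [uː] (rule 2); /ʃ/ → [ʒ] (rule 1); /e/ → [eː] (rule 2); /i/ → [iː] (rule 2); /e/ → [eː] (rule 2); /o/ → [oː] (rule 2).
All other segments surface unchanged.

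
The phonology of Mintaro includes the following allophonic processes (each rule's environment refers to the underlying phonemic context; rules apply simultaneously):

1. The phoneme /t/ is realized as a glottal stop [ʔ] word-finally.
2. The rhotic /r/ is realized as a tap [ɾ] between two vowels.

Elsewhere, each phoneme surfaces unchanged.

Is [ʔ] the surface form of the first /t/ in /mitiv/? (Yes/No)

No

/t/ — between /i/ and /i/; rule 1 does not apply here → [t].
The actual realization is [t], not [ʔ].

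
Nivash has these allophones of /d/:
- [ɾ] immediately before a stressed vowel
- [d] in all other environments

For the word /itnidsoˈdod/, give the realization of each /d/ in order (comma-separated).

Occurrence 1 (position 5): no conditioning environment matches → elsewhere allophone [d].
Occurrence 2 (position 8): immediately before a stressed vowel → [ɾ].
Occurrence 3 (position 10): no conditioning environment matches → elsewhere allophone [d].

[d], [ɾ], [d]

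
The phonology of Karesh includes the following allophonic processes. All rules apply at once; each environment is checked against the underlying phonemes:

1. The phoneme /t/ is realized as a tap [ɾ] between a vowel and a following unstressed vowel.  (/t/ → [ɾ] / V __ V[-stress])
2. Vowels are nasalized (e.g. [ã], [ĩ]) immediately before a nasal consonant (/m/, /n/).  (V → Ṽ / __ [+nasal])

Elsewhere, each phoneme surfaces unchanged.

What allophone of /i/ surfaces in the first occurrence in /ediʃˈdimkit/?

[i]

/i/ (between /d/ and /ʃ/) is in the target of rule 2 but the environment (before a nasal consonant) is not met → [i].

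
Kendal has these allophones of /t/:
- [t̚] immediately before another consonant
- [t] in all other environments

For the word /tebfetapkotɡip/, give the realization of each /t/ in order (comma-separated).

[t], [t], [t̚]

Occurrence 1 (position 1): no conditioning environment matches → elsewhere allophone [t].
Occurrence 2 (position 6): no conditioning environment matches → elsewhere allophone [t].
Occurrence 3 (position 11): immediately before another consonant → [t̚].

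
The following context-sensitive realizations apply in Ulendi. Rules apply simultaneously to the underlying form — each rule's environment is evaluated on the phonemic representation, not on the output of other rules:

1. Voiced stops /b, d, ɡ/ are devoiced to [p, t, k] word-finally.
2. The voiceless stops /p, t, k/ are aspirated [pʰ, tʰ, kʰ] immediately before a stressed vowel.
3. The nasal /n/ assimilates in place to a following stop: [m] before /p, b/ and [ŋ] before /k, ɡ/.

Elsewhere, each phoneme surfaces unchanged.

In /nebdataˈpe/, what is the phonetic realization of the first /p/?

/p/ — between /a/ and /e/, immediately before a stressed vowel — surfaces as [pʰ] (rule 2).

[pʰ]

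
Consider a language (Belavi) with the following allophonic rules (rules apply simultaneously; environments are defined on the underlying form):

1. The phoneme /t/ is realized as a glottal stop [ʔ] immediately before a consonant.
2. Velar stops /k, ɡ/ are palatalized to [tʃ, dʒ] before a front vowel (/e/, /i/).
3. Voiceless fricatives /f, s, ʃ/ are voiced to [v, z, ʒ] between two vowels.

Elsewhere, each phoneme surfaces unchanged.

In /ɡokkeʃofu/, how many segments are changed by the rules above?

Segments that undergo a rule: /k/ → [tʃ] (rule 2); /ʃ/ → [ʒ] (rule 3); /f/ → [v] (rule 3).
All other segments surface unchanged.

3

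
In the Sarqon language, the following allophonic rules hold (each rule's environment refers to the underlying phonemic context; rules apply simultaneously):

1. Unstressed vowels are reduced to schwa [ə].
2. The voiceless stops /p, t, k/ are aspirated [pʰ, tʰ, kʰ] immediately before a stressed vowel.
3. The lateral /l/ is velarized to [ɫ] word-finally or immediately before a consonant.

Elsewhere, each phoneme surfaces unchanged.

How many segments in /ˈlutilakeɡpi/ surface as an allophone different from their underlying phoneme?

Segments that undergo a rule: /i/ → [ə] (rule 1); /a/ → [ə] (rule 1); /e/ → [ə] (rule 1); /i/ → [ə] (rule 1).
All other segments surface unchanged.

4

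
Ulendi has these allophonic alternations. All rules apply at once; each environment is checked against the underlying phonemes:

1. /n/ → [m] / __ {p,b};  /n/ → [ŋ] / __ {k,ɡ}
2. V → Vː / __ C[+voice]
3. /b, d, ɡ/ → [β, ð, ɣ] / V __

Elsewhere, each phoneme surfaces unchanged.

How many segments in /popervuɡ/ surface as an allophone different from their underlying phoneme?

Segments that undergo a rule: /e/ → [eː] (rule 2); /u/ → [uː] (rule 2); /ɡ/ → [ɣ] (rule 3).
All other segments surface unchanged.

3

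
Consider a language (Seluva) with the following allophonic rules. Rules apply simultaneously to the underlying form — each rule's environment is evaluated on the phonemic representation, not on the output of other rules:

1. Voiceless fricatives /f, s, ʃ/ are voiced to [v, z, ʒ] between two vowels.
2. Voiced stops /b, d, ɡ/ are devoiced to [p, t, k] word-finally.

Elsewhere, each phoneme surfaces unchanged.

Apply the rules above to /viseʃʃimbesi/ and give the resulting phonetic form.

/s/ meets the environment for rule 1 (between two vowels) → [z].
/ʃ/ (between /e/ and /ʃ/) fails the environment for rule 1, so it stays [ʃ].
/ʃ/ — between /ʃ/ and /i/; rule 1 does not apply here → [ʃ].
/b/ (between /m/ and /e/): rule 2 targets it, but not word-finally → unchanged [b].
/s/ — between /e/ and /i/, between two vowels — surfaces as [z] (rule 1).

[vizeʃʃimbezi]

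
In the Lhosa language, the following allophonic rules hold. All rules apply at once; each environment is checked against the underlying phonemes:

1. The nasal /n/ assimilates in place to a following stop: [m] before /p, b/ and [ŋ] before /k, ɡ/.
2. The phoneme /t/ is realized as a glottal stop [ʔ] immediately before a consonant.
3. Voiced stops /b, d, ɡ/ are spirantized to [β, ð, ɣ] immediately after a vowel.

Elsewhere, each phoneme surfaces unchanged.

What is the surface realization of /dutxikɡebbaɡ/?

[duʔxikɡeβbaɣ]

/d/ — word-initial; rule 3 does not apply here → [d].
/t/ meets the environment for rule 2 (immediately before a consonant) → [ʔ].
/ɡ/ (between /k/ and /e/): rule 3 targets it, but not immediately after a vowel → unchanged [ɡ].
/b/ (between /e/ and /b/) occurs immediately after a vowel → [β] by rule 3.
/b/ (between /b/ and /a/) is in the target of rule 3 but the environment (immediately after a vowel) is not met → [b].
/ɡ/ (word-final): immediately after a vowel, so rule 3 applies → [ɣ].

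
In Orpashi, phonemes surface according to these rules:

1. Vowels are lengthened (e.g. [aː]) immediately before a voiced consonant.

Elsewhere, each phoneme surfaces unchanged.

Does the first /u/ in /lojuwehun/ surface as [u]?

No

/u/ (between /j/ and /w/) occurs before a voiced consonant → [uː] by rule 1.
The actual realization is [uː], not [u].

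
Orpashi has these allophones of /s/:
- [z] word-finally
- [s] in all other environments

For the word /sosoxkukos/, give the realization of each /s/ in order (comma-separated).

Occurrence 1 (position 1): no conditioning environment matches → elsewhere allophone [s].
Occurrence 2 (position 3): no conditioning environment matches → elsewhere allophone [s].
Occurrence 3 (position 10): word-finally → [z].

[s], [s], [z]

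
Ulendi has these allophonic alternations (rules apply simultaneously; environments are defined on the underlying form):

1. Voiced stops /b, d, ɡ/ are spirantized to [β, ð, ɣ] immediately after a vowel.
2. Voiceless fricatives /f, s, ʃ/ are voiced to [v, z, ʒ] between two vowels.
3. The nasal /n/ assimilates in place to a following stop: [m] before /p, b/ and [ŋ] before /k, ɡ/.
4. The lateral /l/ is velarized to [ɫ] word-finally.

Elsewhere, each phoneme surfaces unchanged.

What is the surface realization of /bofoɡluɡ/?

/b/ (word-initial): rule 1 targets it, but not immediately after a vowel → unchanged [b].
/o/ stays [o].
/f/ (between /o/ and /o/): between two vowels, so rule 2 applies → [v].
/o/ — not in any rule's target class → [o].
/ɡ/ (between /o/ and /l/) occurs immediately after a vowel → [ɣ] by rule 1.
/l/ — between /ɡ/ and /u/; rule 4 does not apply here → [l].
/u/ (between /l/ and /ɡ/): no rule targets it → [u].
/ɡ/ (word-final): immediately after a vowel, so rule 1 applies → [ɣ].

[bovoɣluɣ]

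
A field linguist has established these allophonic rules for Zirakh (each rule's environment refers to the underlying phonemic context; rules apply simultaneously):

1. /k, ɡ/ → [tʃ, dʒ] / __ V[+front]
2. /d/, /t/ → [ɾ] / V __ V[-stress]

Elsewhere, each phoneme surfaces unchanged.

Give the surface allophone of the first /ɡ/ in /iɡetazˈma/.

/ɡ/ — between /i/ and /e/, before a front vowel — surfaces as [dʒ] (rule 1).

[dʒ]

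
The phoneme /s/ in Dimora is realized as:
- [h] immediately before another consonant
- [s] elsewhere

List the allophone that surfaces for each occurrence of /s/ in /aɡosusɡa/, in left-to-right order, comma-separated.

Occurrence 1 (position 4): no conditioning environment matches → elsewhere allophone [s].
Occurrence 2 (position 6): immediately before another consonant → [h].

[s], [h]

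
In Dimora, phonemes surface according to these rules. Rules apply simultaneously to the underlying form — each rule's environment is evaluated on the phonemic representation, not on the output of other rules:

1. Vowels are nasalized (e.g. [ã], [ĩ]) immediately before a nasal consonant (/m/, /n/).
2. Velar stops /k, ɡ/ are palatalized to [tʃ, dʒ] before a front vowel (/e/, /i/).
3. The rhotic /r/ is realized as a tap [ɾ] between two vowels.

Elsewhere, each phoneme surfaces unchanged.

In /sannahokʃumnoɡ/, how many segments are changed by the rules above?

Segments that undergo a rule: /a/ → [ã] (rule 1); /u/ → [ũ] (rule 1).
All other segments surface unchanged.

2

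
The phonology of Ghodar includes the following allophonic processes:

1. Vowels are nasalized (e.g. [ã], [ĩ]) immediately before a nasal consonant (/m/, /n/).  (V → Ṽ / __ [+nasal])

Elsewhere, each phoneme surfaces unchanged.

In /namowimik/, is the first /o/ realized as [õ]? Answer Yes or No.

No

/o/ — between /m/ and /w/; rule 1 does not apply here → [o].
The actual realization is [o], not [õ].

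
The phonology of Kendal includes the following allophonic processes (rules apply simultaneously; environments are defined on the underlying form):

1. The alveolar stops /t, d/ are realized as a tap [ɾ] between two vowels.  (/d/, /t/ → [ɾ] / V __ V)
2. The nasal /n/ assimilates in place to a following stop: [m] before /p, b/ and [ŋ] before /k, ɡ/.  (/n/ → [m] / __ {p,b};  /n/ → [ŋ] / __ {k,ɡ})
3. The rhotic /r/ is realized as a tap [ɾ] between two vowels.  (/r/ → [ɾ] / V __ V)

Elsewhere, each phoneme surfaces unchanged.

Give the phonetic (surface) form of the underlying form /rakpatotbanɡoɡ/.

/r/ (word-initial) fails the environment for rule 3, so it stays [r].
/a/ stays [a].
/k/ stays [k].
/p/ (between /k/ and /a/): no rule targets it → [p].
/a/ (between /p/ and /t/): no rule targets it → [a].
/t/ meets the environment for rule 1 (between two vowels) → [ɾ].
/o/ (between /t/ and /t/): no rule targets it → [o].
/t/ (between /o/ and /b/): rule 1 targets it, but not between two vowels → unchanged [t].
/b/ — not in any rule's target class → [b].
/a/ — not in any rule's target class → [a].
/n/ meets the environment for rule 2 (before a labial or velar stop) → [ŋ].
/ɡ/ (between /n/ and /o/): no rule targets it → [ɡ].
/o/ (between /ɡ/ and /ɡ/): no rule targets it → [o].
/ɡ/ stays [ɡ].

[rakpaɾotbaŋɡoɡ]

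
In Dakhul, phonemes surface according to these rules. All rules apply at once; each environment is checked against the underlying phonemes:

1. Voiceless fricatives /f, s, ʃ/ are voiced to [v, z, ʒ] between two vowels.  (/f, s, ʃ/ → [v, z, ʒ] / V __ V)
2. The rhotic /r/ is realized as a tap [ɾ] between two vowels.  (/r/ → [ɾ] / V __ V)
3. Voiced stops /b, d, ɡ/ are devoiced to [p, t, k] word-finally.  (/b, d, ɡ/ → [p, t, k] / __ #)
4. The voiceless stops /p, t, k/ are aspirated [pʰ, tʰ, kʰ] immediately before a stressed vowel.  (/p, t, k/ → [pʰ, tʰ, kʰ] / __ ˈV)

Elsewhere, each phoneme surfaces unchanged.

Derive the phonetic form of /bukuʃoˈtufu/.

/b/ — word-initial; rule 3 does not apply here → [b].
/k/ (between /u/ and /u/) is in the target of rule 4 but the environment (immediately before a stressed vowel) is not met → [k].
/ʃ/ — between /u/ and /o/, between two vowels — surfaces as [ʒ] (rule 1).
/t/ (between /o/ and /u/): immediately before a stressed vowel, so rule 4 applies → [tʰ].
/f/ (between /u/ and /u/): between two vowels, so rule 1 applies → [v].

[bukuʒoˈtʰuvu]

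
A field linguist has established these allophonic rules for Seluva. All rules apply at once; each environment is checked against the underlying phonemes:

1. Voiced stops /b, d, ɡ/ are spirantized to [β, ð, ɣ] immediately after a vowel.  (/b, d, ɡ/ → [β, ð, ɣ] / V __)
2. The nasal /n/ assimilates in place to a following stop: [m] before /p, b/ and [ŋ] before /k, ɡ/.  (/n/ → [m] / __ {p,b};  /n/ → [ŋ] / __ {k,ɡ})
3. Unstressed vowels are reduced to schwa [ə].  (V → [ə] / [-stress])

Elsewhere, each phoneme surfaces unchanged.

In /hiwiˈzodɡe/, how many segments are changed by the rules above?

Segments that undergo a rule: /i/ → [ə] (rule 3); /i/ → [ə] (rule 3); /d/ → [ð] (rule 1); /e/ → [ə] (rule 3).
All other segments surface unchanged.

4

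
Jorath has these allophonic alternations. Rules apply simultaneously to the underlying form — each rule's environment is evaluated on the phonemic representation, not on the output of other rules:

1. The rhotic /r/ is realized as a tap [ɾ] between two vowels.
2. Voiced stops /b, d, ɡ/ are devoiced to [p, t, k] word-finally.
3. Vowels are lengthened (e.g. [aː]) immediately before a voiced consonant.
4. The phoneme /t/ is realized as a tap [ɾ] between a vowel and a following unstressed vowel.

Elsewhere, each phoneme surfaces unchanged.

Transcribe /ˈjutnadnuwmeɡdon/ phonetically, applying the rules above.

/j/ (word-initial) is unaffected → [j].
/u/ — between /j/ and /t/; rule 3 does not apply here → [u].
/t/ (between /u/ and /n/) is in the target of rule 4 but the environment (between a vowel and a following unstressed vowel) is not met → [t].
/n/ — not in any rule's target class → [n].
/a/ (between /n/ and /d/) occurs before a voiced consonant → [aː] by rule 3.
/d/ (between /a/ and /n/) is in the target of rule 2 but the environment (word-finally) is not met → [d].
/n/ stays [n].
/u/ (between /n/ and /w/) occurs before a voiced consonant → [uː] by rule 3.
/w/ — not in any rule's target class → [w].
/m/ (between /w/ and /e/) is unaffected → [m].
/e/ (between /m/ and /ɡ/): before a voiced consonant, so rule 3 applies → [eː].
/ɡ/ — between /e/ and /d/; rule 2 does not apply here → [ɡ].
/d/ (between /ɡ/ and /o/): rule 2 targets it, but not word-finally → unchanged [d].
/o/ meets the environment for rule 3 (before a voiced consonant) → [oː].
/n/ (word-final): no rule targets it → [n].

[ˈjutnaːdnuːwmeːɡdoːn]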